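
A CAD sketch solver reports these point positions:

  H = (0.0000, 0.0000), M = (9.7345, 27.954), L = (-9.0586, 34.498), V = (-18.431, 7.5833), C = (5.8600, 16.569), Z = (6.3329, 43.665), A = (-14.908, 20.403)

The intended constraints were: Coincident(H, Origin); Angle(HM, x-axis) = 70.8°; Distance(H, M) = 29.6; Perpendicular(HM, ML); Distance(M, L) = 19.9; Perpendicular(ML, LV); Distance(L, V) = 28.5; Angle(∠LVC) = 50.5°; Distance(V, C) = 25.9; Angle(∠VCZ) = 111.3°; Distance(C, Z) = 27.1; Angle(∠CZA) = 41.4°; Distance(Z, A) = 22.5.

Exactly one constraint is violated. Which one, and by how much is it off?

Distance(Z, A) = 22.5 — off by 9.00.

H = (0.00, 0.00) ✓; HM at 70.80° ✓; |HM| = 29.60 ✓; ∠(HM, ML) = 90.00° ✓; |ML| = 19.90 ✓; ∠(ML, LV) = 90.00° ✓; |LV| = 28.50 ✓; ∠LVC = 50.50° ✓; |VC| = 25.90 ✓; ∠VCZ = 111.3° ✓; |CZ| = 27.10 ✓; ∠CZA = 41.40° ✓; |ZA| = 31.50 ✗.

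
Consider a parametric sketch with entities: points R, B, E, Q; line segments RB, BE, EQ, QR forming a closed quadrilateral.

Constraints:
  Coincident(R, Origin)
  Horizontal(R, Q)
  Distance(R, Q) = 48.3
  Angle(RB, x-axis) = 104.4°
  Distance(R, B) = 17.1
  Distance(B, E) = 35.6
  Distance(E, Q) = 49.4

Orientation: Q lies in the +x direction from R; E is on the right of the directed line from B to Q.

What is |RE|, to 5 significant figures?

18.563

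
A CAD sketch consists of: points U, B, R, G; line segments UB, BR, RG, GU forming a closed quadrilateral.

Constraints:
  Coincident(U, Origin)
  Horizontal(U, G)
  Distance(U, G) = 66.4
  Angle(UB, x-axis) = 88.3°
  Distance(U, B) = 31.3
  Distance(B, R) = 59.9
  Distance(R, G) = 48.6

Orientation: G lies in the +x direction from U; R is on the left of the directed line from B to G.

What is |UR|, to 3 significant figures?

75.6

U is at the origin; UG is horizontal with |UG| = 66.4 and G in +x, so G = (66.4, 0). UB runs at 88.3° with |UB| = 31.3, so B = (0.929, 31.3). R is determined by |BR| = 59.9 and |RG| = 48.6 together: it lies at the intersection of circle(B, 59.9) and circle(G, 48.6). With |BG| = 72.6, the foot of the radical line on BG is 44.7 from B and the perpendicular offset is √(59.9² − 44.7²) = 39.8. Taking the left-of-BG solution: R = (58.5, 47.9).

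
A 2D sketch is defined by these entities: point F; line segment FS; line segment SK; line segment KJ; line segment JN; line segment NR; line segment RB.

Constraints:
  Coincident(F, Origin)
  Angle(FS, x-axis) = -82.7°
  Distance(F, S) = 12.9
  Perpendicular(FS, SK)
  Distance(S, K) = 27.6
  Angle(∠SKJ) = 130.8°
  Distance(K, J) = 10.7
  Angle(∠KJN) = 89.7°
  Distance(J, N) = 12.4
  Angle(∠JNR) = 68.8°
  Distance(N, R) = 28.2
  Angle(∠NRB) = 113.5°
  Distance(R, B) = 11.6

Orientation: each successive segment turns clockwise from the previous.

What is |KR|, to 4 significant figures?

15.74

F is at the origin; FS runs at -82.7° with length 12.9, so S = (1.639, -12.80). FS ⟂ SK, so SK runs at -172.7°; with |SK| = 27.6, K = (-25.74, -16.30). ∠SKJ = 130.8° gives KJ at 138.1° from the x-axis; with |KJ| = 10.7, J = (-33.70, -9.157). ∠KJN = 89.7° gives JN at 47.80° from the x-axis; with |JN| = 12.4, N = (-25.37, 0.02936). ∠JNR = 68.8° gives NR at -63.40° from the x-axis; with |NR| = 28.2, R = (-12.75, -25.19). Then |KR| = |R − K| = 15.74.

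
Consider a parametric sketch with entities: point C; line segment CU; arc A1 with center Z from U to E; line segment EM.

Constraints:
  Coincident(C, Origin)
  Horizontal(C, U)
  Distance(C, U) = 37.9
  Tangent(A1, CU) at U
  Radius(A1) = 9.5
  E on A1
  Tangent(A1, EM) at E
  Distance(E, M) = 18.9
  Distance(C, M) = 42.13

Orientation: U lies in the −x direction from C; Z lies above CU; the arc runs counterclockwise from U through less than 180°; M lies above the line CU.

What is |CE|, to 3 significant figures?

30.3

C is at the origin; CU is horizontal with |CU| = 37.9 and U on the −x side, so U = (-37.9, 0.00). Tangency of A1 to CU means the radius ZU is perpendicular to CU, so Z = U + (0, 9.5) = (-37.9, 9.50). Since ZE ⟂ EM (tangency), |ZM| = √(9.5² + 18.9²) = 21.2 regardless of where E sits on A1. So M lies on both circle(C, 42.13) and circle(Z, 21.2); the above-CU intersection is M = (-30.3, 29.2). E is the foot of the tangent from M: E = (-28.4, 10.4).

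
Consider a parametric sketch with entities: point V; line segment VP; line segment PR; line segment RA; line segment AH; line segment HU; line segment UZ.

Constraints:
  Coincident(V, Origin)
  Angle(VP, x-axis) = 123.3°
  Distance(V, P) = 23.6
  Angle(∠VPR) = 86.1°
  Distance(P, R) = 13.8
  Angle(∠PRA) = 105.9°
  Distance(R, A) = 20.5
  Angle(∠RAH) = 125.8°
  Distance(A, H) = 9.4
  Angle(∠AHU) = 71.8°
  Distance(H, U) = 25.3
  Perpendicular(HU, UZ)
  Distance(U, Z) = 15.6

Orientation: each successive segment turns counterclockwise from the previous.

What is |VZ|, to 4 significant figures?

28.39

∠AHU = 71.8° gives HU at 93.70° from the x-axis; with |HU| = 25.3, U = (-9.034, 15.18). The perpendicularity gives UZ at right angles to HU, so UZ runs at -176.3°; with |UZ| = 15.6, Z = (-24.60, 14.17). Then |VZ| = |Z − V| = 28.39.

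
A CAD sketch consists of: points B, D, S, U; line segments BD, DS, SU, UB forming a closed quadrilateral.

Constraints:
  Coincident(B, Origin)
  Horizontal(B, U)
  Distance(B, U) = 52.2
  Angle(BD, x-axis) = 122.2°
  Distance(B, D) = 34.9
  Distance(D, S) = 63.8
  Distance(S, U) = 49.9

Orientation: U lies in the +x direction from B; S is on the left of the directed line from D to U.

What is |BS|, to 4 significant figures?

64.58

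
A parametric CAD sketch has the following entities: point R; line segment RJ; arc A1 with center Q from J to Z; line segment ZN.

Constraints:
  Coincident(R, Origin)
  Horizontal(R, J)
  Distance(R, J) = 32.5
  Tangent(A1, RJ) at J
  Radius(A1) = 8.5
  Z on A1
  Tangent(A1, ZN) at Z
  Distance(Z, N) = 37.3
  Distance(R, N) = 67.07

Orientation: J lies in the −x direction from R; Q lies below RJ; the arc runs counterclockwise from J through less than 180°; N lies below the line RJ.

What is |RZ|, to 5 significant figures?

40.845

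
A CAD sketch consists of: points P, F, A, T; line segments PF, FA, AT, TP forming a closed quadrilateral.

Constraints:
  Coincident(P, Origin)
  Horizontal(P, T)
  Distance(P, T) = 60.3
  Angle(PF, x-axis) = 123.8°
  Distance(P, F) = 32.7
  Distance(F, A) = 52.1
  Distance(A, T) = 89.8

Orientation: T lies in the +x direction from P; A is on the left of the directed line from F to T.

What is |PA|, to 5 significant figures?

72.935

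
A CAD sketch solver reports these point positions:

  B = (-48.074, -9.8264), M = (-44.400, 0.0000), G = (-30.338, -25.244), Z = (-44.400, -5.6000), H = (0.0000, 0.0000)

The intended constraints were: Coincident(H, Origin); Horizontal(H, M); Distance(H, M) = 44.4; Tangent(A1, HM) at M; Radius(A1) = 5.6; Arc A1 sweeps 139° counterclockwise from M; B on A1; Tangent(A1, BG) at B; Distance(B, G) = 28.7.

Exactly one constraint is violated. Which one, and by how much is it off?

Distance(B, G) = 28.7 — off by 5.20.

H = (0.00, 0.00) ✓; H.y = 0.00, M.y = 0.00 ✓; |HM| = 44.40 ✓; ∠(ZM, MH) = 90.00° ✓; |ZM| = 5.600 ✓; bearing(Z→B) − bearing(Z→M) = 139.0° ✓; |ZB| = 5.600 ✓; ∠(ZB, BG) = 90.00° ✓; |BG| = 23.50 ✗.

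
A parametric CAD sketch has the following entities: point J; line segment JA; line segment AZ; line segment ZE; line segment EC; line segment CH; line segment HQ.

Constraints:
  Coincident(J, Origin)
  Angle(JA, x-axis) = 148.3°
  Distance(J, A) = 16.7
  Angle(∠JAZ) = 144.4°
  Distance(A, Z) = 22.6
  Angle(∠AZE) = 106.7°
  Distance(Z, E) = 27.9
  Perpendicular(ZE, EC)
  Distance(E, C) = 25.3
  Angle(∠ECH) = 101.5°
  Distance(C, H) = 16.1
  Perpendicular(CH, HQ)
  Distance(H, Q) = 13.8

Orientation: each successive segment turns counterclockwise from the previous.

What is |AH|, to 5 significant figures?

19.842

The perpendicularity gives EC at right angles to ZE, so EC runs at -12.800°; with |EC| = 25.3, C = (-18.266, -25.574). ∠ECH = 101.5° gives CH at 65.700° from the x-axis; with |CH| = 16.1, H = (-11.641, -10.900). Then |AH| = |H − A| = 19.842.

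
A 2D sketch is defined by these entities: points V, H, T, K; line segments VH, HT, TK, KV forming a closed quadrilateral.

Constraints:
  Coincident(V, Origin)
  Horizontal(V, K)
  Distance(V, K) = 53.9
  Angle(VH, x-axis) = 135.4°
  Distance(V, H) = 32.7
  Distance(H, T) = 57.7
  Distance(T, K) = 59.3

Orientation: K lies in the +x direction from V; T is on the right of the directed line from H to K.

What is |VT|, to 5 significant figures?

28.934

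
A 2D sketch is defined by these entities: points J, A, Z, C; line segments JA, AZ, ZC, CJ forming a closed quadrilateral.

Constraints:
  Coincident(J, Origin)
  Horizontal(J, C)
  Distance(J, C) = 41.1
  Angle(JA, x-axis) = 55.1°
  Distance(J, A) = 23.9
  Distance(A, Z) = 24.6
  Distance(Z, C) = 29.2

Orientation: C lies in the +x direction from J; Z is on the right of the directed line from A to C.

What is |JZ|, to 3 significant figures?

13.3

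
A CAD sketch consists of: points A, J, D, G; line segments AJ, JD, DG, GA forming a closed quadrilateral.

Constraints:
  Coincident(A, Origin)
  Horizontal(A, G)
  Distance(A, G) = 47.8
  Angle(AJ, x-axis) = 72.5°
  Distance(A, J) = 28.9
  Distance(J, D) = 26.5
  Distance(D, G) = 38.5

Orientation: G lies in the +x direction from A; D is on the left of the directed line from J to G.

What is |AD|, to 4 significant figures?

49.33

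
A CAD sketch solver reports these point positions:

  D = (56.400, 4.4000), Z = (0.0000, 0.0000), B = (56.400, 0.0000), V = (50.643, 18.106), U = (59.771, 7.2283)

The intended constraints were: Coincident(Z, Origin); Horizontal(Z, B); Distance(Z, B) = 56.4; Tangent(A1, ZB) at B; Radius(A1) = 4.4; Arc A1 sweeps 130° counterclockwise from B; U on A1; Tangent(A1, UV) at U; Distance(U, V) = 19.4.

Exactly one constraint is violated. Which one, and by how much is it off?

Distance(U, V) = 19.4 — off by 5.20.

Z = (0.00, 0.00) ✓; Z.y = 0.00, B.y = 0.00 ✓; |ZB| = 56.40 ✓; ∠(DB, BZ) = 90.00° ✓; |DB| = 4.400 ✓; bearing(D→U) − bearing(D→B) = 130.0° ✓; |DU| = 4.400 ✓; ∠(DU, UV) = 90.00° ✓; |UV| = 14.20 ✗.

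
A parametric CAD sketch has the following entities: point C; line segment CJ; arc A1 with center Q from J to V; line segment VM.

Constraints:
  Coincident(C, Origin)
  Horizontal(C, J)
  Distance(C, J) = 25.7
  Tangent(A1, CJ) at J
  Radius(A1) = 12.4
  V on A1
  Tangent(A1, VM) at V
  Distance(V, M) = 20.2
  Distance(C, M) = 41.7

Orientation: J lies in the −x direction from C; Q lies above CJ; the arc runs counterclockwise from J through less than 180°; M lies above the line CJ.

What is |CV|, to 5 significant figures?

22.053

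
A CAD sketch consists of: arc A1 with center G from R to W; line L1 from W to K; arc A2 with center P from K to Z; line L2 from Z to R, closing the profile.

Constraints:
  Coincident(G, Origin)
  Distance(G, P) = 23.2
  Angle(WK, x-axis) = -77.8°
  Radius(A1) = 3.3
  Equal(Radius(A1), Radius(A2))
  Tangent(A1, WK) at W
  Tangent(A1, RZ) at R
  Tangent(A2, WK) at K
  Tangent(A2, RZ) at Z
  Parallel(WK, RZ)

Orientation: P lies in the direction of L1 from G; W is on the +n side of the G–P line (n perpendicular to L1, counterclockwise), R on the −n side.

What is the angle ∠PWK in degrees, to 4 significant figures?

8.096°

The slot axis is L1's direction at -77.8°, so u = (cos -77.8°, sin -77.8°) = (0.2113, -0.9774) and n = (−sin -77.8°, cos -77.8°) = (0.9774, 0.2113). G is at the origin and P lies 23.2 along u from G, so P = 23.2·u = (4.903, -22.68). Tangency of A1 to both parallel lines with radius 3.3 puts W and R at G ± 3.3·n: W = (3.225, 0.6974), R = (-3.225, -0.6974). Equal radii place K and Z the same way about P: K = P + 3.3·n = (8.128, -21.98), Z = P − 3.3·n = (1.677, -23.37). Then cos ∠PWK = WP·WK / (|WP||WK|), giving 8.096°.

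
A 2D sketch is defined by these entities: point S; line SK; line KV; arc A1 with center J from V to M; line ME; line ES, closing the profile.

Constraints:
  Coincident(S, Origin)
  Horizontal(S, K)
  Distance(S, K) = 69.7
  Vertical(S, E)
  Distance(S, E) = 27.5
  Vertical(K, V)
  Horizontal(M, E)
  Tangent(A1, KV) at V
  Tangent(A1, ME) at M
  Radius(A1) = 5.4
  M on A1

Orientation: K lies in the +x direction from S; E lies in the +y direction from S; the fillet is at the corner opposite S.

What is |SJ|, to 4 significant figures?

67.99

S is at the origin; S and K share the same y with |SK| = 69.7 and K on the +x side, so K = (69.70, 0.000). SE is vertical with |SE| = 27.5 and E on the +y side, so E = (0.000, 27.50). The virtual corner opposite S is at (69.70, 27.50). Tangency of A1 to KV means the radius JV is perpendicular to KV and A1 meets ME tangentially, so JM is at right angles to ME, with radius 5.4, so the center J sits 5.4 in from both sides at J = (64.30, 22.10). Then |SJ| = |J − S| = 67.99.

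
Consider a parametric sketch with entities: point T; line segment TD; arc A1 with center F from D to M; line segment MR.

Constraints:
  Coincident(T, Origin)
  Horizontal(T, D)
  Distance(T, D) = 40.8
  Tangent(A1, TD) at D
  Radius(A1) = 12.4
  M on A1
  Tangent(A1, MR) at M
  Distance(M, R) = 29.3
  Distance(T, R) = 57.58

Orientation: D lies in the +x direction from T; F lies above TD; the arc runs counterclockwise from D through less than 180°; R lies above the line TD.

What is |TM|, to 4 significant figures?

54.81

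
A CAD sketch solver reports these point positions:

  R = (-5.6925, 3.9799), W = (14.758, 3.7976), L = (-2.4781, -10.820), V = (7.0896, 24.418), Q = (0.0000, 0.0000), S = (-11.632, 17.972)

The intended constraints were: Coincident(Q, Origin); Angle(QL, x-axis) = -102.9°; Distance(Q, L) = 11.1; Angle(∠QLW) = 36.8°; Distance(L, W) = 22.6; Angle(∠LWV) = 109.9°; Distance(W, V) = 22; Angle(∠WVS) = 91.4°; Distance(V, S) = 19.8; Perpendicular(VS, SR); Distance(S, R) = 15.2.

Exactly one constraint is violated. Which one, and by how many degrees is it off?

Perpendicular(VS, SR) — off by 4.00°.

Q = (0.00, 0.00) ✓; QL at -102.9° ✓; |QL| = 11.10 ✓; ∠QLW = 36.80° ✓; |LW| = 22.60 ✓; ∠LWV = 109.9° ✓; |WV| = 22.00 ✓; ∠WVS = 91.40° ✓; |VS| = 19.80 ✓; ∠(VS, SR) = 94.00° ✗; |SR| = 15.20 ✓.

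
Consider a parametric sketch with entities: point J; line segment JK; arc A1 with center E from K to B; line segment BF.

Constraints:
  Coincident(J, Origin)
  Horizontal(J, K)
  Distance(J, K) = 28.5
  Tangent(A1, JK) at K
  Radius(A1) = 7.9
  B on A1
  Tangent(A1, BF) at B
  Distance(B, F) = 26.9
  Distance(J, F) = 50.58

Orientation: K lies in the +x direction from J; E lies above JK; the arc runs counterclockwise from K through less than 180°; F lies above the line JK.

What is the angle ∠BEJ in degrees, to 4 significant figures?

163.6°

Checks: |EB| = 7.900 ✓; ∠(EB, BF) = 90.00° ✓; |BF| = 26.90 ✓; |JF| = 50.58 ✓.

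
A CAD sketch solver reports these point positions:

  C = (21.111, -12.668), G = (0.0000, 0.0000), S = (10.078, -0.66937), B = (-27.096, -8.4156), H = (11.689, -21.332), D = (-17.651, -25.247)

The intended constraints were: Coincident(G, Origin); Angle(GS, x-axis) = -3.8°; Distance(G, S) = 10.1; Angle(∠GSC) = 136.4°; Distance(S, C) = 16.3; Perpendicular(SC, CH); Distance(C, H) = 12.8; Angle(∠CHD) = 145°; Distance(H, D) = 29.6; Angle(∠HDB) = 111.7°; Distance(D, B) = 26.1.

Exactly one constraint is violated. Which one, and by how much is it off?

Distance(D, B) = 26.1 — off by 6.80.

G = (0.00, 0.00) ✓; GS at -3.800° ✓; |GS| = 10.10 ✓; ∠GSC = 136.4° ✓; |SC| = 16.30 ✓; ∠(SC, CH) = 90.00° ✓; |CH| = 12.80 ✓; ∠CHD = 145.0° ✓; |HD| = 29.60 ✓; ∠HDB = 111.7° ✓; |DB| = 19.30 ✗.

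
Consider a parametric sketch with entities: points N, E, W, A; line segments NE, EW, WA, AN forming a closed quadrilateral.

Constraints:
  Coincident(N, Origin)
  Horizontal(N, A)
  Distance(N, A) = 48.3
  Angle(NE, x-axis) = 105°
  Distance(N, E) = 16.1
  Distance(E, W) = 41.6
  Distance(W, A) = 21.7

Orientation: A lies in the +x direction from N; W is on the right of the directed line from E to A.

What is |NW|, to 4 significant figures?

30.48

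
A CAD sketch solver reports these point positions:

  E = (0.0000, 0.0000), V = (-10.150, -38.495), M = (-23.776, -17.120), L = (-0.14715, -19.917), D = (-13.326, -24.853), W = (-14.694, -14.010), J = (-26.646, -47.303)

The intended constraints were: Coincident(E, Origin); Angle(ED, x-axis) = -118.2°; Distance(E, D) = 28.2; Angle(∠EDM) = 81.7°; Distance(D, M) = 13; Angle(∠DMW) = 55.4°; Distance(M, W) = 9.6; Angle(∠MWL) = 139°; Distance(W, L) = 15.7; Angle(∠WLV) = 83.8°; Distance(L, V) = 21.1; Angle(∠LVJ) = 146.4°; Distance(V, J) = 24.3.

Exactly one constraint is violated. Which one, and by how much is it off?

Distance(V, J) = 24.3 — off by 5.60.

E = (0.00, 0.00) ✓; ED at -118.2° ✓; |ED| = 28.20 ✓; ∠EDM = 81.70° ✓; |DM| = 13.00 ✓; ∠DMW = 55.40° ✓; |MW| = 9.600 ✓; ∠MWL = 139.0° ✓; |WL| = 15.70 ✓; ∠WLV = 83.80° ✓; |LV| = 21.10 ✓; ∠LVJ = 146.4° ✓; |VJ| = 18.70 ✗.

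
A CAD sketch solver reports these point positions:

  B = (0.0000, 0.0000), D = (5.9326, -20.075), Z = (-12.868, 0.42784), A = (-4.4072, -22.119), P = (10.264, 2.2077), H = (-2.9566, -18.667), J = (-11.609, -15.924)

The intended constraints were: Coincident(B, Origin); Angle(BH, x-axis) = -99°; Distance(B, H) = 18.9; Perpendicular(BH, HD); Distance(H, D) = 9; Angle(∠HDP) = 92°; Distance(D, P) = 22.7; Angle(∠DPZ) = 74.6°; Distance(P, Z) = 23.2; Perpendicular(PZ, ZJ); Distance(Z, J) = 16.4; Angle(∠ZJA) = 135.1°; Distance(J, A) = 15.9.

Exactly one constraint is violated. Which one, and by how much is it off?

Distance(J, A) = 15.9 — off by 6.40.

B = (0.00, 0.00) ✓; BH at -99.00° ✓; |BH| = 18.90 ✓; ∠(BH, HD) = 90.00° ✓; |HD| = 9.000 ✓; ∠HDP = 92.00° ✓; |DP| = 22.70 ✓; ∠DPZ = 74.60° ✓; |PZ| = 23.20 ✓; ∠(PZ, ZJ) = 90.00° ✓; |ZJ| = 16.40 ✓; ∠ZJA = 135.1° ✓; |JA| = 9.500 ✗.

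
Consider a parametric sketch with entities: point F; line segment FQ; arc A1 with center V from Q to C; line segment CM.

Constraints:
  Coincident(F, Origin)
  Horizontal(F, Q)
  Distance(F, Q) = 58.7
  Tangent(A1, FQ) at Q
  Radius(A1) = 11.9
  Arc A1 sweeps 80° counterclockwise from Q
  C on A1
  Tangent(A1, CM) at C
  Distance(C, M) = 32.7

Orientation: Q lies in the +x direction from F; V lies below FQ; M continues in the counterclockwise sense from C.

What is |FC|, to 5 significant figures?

47.999

The tangent condition forces VQ to be normal to FQ, so V = Q + (0, -11.9) = (58.700, -11.900). On A1, Q sits at bearing 90° from V; an 80° counterclockwise sweep puts C at bearing 170°, so C = V + 11.9·(cos 170°, sin 170°) = (46.981, -9.8336). Then |FC| = |C − F| = 47.999.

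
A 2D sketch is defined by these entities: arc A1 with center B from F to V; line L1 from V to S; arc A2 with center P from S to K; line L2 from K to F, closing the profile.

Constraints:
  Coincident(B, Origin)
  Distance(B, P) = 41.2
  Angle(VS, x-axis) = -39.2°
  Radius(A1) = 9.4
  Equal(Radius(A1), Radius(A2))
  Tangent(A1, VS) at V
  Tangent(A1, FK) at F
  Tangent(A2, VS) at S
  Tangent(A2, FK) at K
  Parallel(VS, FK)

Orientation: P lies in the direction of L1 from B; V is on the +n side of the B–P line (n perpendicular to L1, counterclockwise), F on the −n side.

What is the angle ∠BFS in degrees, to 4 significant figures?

65.47°

Tangency of A1 to both parallel lines with radius 9.4 puts V and F at B ± 9.4·n: V = (5.941, 7.284), F = (-5.941, -7.284). Equal radii place S and K the same way about P: S = P + 9.4·n = (37.87, -18.76), K = P − 9.4·n = (25.99, -33.32). Then cos ∠BFS = FB·FS / (|FB||FS|), giving 65.47°.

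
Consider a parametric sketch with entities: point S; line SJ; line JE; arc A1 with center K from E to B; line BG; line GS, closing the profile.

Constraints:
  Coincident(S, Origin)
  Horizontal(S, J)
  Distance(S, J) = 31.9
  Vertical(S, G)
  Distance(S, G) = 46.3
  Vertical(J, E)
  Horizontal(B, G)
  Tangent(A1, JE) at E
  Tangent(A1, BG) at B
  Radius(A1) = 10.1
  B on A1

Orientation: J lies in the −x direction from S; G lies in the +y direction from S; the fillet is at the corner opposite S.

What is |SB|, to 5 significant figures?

51.175

The virtual corner opposite S is at (-31.900, 46.300). A1 meets JE tangentially, so KE is at right angles to JE and since A1 is tangent to BG there, KB ⟂ BG, with radius 10.1, so the center K sits 10.1 in from both sides at K = (-21.800, 36.200). That places the tangent points at E = (-31.900, 36.200) on JE and B = (-21.800, 46.300) on BG. Then |SB| = |B − S| = 51.175.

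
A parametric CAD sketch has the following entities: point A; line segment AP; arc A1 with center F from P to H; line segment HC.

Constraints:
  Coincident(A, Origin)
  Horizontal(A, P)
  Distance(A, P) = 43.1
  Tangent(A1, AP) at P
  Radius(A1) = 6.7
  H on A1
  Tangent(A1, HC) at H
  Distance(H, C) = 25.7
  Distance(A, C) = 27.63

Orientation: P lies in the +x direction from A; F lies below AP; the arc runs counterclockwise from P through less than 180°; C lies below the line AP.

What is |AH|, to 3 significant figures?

38.6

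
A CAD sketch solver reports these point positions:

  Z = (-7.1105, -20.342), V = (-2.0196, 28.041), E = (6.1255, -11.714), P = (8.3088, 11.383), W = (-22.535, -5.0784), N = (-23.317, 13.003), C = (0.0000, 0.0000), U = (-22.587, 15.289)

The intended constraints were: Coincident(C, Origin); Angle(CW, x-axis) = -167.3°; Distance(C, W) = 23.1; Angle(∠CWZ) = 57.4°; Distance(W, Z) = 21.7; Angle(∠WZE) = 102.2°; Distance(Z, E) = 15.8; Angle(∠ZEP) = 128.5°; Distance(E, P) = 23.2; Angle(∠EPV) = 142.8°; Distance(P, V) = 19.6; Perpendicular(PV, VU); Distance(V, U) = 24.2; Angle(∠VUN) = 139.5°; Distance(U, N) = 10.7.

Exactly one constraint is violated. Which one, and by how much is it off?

Distance(U, N) = 10.7 — off by 8.30.

C = (0.00, 0.00) ✓; CW at -167.3° ✓; |CW| = 23.10 ✓; ∠CWZ = 57.40° ✓; |WZ| = 21.70 ✓; ∠WZE = 102.2° ✓; |ZE| = 15.80 ✓; ∠ZEP = 128.5° ✓; |EP| = 23.20 ✓; ∠EPV = 142.8° ✓; |PV| = 19.60 ✓; ∠(PV, VU) = 90.00° ✓; |VU| = 24.20 ✓; ∠VUN = 139.5° ✓; |UN| = 2.400 ✗.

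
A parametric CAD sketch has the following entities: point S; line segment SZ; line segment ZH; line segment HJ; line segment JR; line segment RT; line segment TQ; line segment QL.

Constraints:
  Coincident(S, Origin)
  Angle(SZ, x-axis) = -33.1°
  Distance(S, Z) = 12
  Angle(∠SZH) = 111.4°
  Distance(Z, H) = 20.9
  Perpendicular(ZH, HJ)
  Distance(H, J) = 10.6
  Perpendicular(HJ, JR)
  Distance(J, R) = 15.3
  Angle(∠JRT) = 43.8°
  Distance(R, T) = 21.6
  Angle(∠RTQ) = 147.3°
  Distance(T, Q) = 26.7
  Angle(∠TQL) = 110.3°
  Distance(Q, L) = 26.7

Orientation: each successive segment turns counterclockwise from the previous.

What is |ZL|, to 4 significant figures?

62.73

S is at the origin; SZ runs at -33.1° with length 12.0, so Z = (10.05, -6.553). ∠SZH = 111.4° gives ZH at 35.50° from the x-axis; with |ZH| = 20.9, H = (27.07, 5.583). ZH ⟂ HJ, so HJ runs at 125.5°; with |HJ| = 10.6, J = (20.91, 14.21). HJ is perpendicular to JR, so JR runs at -144.5°; with |JR| = 15.3, R = (8.456, 5.328). ∠JRT = 43.8° gives RT at -8.300° from the x-axis; with |RT| = 21.6, T = (29.83, 2.210). ∠RTQ = 147.3° gives TQ at 24.40° from the x-axis; with |TQ| = 26.7, Q = (54.15, 13.24). ∠TQL = 110.3° gives QL at 94.10° from the x-axis; with |QL| = 26.7, L = (52.24, 39.87). Then |ZL| = |L − Z| = 62.73.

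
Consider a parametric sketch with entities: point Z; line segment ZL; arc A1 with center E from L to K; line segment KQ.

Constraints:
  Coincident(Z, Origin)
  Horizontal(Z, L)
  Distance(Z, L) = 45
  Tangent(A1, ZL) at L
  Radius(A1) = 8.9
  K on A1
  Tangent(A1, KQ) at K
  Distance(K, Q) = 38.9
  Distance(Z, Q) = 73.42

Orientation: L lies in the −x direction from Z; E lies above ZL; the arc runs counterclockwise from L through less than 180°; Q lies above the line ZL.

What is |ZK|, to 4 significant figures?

39.52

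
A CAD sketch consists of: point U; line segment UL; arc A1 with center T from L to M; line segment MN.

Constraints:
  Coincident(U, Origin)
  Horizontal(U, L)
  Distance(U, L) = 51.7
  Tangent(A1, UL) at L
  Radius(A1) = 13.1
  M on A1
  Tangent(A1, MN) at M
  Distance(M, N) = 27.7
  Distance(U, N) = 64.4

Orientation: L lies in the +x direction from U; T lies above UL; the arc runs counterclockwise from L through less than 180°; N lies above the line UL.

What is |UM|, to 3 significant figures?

65.9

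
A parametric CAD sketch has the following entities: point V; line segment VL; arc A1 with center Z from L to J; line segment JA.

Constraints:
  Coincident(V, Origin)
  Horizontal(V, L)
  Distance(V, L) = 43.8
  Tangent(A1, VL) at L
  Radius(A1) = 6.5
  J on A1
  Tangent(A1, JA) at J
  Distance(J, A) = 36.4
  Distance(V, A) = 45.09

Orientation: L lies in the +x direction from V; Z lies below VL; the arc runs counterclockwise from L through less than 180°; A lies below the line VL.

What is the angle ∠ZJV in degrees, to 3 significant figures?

165°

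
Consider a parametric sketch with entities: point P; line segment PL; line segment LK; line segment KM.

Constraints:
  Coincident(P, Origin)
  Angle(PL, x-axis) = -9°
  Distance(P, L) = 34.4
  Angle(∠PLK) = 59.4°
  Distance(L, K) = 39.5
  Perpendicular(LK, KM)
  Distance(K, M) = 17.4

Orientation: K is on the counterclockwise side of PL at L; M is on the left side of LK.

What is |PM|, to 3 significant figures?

25.2

P is at the origin; PL runs at -9.0° with length 34.4, so L = 34.4·(cos -9.0°, sin -9.0°) = (34.0, -5.38). ∠PLK = 59.4°, so LK runs at -9.0° + (180° − 59.4°) = 112° from the x-axis; with |LK| = 39.5, K = L + 39.5·(cos 112°, sin 112°) = (19.4, 31.3). LK is perpendicular to KM; with |KM| = 17.4 on the left of LK, M = K + 17.4·(-0.930, -0.368) = (3.26, 24.9). Then |PM| = |M − P| = 25.2.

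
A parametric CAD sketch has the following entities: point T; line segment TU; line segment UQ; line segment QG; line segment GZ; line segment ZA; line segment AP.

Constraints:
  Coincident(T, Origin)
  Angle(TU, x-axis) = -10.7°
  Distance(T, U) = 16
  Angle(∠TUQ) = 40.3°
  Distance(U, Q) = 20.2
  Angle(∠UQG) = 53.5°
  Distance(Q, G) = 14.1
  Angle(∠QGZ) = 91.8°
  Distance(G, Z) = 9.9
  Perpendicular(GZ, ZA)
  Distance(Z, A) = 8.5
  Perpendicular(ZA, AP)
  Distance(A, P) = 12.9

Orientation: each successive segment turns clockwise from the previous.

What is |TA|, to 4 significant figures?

12.21

∠QGZ = 91.8° gives GZ at -5.100° from the x-axis; with |GZ| = 9.9, Z = (9.713, 0.1695). The perpendicularity gives ZA at right angles to GZ, so ZA runs at -95.10°; with |ZA| = 8.5, A = (8.957, -8.297). Then |TA| = |A − T| = 12.21.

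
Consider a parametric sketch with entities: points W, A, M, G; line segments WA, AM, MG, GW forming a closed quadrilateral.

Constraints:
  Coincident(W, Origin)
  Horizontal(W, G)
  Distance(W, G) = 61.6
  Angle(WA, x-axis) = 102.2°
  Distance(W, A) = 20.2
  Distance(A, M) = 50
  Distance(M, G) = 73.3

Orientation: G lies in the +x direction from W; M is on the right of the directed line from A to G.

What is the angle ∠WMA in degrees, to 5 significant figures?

8.6649°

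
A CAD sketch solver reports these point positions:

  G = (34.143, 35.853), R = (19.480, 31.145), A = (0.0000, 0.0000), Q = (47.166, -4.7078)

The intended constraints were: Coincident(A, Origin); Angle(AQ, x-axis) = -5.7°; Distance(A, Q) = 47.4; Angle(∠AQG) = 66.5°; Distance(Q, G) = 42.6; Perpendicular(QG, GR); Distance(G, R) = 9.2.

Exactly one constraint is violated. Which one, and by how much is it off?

Distance(G, R) = 9.2 — off by 6.20.

A = (0.00, 0.00) ✓; AQ at -5.700° ✓; |AQ| = 47.40 ✓; ∠AQG = 66.50° ✓; |QG| = 42.60 ✓; ∠(QG, GR) = 90.00° ✓; |GR| = 15.40 ✗.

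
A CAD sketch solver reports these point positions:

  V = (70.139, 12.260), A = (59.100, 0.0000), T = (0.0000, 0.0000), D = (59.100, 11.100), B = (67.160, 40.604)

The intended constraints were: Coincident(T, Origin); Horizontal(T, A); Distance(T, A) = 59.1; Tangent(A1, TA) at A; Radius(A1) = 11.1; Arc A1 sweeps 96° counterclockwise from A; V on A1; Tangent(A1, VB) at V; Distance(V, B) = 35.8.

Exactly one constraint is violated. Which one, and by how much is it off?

Distance(V, B) = 35.8 — off by 7.30.

T = (0.00, 0.00) ✓; T.y = 0.00, A.y = 0.00 ✓; |TA| = 59.10 ✓; ∠(DA, AT) = 90.00° ✓; |DA| = 11.10 ✓; bearing(D→V) − bearing(D→A) = 96.00° ✓; |DV| = 11.10 ✓; ∠(DV, VB) = 90.00° ✓; |VB| = 28.50 ✗.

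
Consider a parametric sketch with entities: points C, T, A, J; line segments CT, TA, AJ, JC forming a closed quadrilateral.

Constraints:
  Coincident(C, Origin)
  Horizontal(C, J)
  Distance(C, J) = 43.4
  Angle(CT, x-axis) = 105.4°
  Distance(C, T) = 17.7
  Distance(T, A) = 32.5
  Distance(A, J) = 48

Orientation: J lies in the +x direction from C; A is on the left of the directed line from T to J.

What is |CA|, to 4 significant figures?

44.28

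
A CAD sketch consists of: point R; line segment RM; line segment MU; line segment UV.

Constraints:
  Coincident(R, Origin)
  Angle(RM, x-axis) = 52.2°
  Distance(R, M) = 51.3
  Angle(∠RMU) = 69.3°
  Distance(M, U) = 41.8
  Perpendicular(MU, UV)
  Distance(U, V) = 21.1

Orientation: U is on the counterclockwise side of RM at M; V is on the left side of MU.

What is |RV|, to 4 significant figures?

35.82

R is at the origin; RM runs at 52.2° with length 51.3, so M = 51.3·(cos 52.2°, sin 52.2°) = (31.44, 40.53). ∠RMU = 69.3°, so MU runs at 52.2° + (180° − 69.3°) = 162.9° from the x-axis; with |MU| = 41.8, U = M + 41.8·(cos 162.9°, sin 162.9°) = (-8.510, 52.83). The perpendicularity gives UV at right angles to MU; with |UV| = 21.1 on the left of MU, V = U + 21.1·(-0.2940, -0.9558) = (-14.71, 32.66). Then |RV| = |V − R| = 35.82.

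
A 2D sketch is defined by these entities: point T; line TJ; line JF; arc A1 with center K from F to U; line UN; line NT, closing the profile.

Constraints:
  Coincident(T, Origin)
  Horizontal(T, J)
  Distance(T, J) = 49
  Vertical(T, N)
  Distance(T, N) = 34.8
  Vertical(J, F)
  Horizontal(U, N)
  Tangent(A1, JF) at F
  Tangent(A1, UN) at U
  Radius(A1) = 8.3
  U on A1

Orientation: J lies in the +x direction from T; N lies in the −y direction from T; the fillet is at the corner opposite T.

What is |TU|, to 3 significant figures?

53.5

The virtual corner opposite T is at (49.0, -34.8). Tangency of A1 to JF means the radius KF is perpendicular to JF and since A1 is tangent to UN there, KU ⟂ UN, with radius 8.3, so the center K sits 8.3 in from both sides at K = (40.7, -26.5). That places the tangent points at F = (49.0, -26.5) on JF and U = (40.7, -34.8) on UN. Then |TU| = |U − T| = 53.5.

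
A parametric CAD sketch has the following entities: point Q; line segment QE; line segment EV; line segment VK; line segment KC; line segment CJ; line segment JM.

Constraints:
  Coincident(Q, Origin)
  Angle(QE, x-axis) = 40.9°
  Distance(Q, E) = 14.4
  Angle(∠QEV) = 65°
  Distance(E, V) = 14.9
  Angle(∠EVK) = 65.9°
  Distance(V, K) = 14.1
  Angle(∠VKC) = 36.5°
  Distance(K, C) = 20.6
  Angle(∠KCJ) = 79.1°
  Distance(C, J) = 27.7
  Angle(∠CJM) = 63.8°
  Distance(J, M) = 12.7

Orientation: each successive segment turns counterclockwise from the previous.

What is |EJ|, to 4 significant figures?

33.38

Q is at the origin; QE runs at 40.9° with length 14.4, so E = (10.88, 9.428). ∠QEV = 65.0° gives EV at 155.9° from the x-axis; with |EV| = 14.9, V = (-2.717, 15.51). ∠EVK = 65.9° gives VK at -90.00° from the x-axis; with |VK| = 14.1, K = (-2.717, 1.412). ∠VKC = 36.5° gives KC at 53.50° from the x-axis; with |KC| = 20.6, C = (9.536, 17.97). ∠KCJ = 79.1° gives CJ at 154.4° from the x-axis; with |CJ| = 27.7, J = (-15.44, 29.94). Then |EJ| = |J − E| = 33.38.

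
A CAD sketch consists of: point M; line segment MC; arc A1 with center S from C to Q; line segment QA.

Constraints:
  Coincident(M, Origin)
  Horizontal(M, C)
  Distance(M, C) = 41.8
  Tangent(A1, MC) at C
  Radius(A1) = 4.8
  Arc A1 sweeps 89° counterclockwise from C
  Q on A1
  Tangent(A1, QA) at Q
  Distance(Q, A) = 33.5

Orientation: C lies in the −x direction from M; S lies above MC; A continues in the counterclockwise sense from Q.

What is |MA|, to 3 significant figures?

52.8

M is at the origin; MC is horizontal with |MC| = 41.8 and C on the −x side, so C = (-41.8, 0.00). A1 meets MC tangentially, so SC is at right angles to MC, so S = C + (0, 4.8) = (-41.8, 4.80). On A1, C sits at bearing -90° from S; an 89° counterclockwise sweep puts Q at bearing -1°, so Q = S + 4.8·(cos -1°, sin -1°) = (-37.0, 4.72). A1 meets QA tangentially, so SQ is at right angles to QA, so QA runs along (−sin -1°, cos -1°); with |QA| = 33.5, A = (-36.4, 38.2). Then |MA| = |A − M| = 52.8.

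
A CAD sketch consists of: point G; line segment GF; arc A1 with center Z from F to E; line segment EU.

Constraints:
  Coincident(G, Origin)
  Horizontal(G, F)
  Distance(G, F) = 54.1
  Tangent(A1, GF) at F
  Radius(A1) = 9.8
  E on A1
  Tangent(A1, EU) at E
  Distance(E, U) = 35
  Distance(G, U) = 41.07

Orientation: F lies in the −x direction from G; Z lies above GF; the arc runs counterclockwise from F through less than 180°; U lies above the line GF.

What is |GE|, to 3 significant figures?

46.4

Checks: |ZE| = 9.800 ✓; ∠(ZE, EU) = 90.00° ✓; |EU| = 35.00 ✓; |GU| = 41.07 ✓.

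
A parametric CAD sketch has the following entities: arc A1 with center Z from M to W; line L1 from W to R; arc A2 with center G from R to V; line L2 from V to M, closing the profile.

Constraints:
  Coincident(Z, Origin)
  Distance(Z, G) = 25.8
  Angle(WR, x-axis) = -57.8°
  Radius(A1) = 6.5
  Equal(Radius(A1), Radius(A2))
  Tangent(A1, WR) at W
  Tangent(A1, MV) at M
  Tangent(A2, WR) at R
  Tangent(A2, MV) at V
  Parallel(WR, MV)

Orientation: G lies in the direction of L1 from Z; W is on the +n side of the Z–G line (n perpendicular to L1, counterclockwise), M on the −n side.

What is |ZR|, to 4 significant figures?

26.61

Tangency of A1 to both parallel lines with radius 6.5 puts W and M at Z ± 6.5·n: W = (5.500, 3.464), M = (-5.500, -3.464). Equal radii place R and V the same way about G: R = G + 6.5·n = (19.25, -18.37), V = G − 6.5·n = (8.248, -25.30). Then |ZR| = |R − Z| = 26.61.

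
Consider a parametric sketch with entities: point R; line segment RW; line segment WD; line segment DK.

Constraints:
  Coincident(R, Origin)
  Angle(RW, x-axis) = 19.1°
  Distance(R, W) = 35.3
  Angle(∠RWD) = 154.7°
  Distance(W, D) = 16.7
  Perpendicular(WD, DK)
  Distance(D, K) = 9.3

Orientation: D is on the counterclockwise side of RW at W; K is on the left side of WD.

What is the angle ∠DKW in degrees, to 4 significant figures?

60.89°

R is at the origin; RW runs at 19.1° with length 35.3, so W = 35.3·(cos 19.1°, sin 19.1°) = (33.36, 11.55). ∠RWD = 154.7°, so WD runs at 19.1° + (180° − 154.7°) = 44.40° from the x-axis; with |WD| = 16.7, D = W + 16.7·(cos 44.40°, sin 44.40°) = (45.29, 23.24). WD is perpendicular to DK; with |DK| = 9.3 on the left of WD, K = D + 9.3·(-0.6997, 0.7145) = (38.78, 29.88). Then cos ∠DKW = KD·KW / (|KD||KW|), giving 60.89°.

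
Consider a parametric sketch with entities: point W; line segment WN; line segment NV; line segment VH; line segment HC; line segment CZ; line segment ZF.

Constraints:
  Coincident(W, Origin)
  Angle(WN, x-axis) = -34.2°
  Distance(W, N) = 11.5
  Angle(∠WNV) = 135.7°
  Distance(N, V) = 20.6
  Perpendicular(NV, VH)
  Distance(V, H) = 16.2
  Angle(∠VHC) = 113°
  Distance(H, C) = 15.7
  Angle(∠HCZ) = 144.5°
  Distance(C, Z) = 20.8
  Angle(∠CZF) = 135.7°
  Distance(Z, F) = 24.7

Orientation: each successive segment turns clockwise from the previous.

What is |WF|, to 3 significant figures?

22.3

W is at the origin; WN runs at -34.2° with length 11.5, so N = (9.51, -6.46). ∠WNV = 135.7° gives NV at -78.5° from the x-axis; with |NV| = 20.6, V = (13.6, -26.7). The perpendicularity gives VH at right angles to NV, so VH runs at -168°; with |VH| = 16.2, H = (-2.26, -29.9). ∠VHC = 113.0° gives HC at 124° from the x-axis; with |HC| = 15.7, C = (-11.1, -16.9). ∠HCZ = 144.5° gives CZ at 89.0° from the x-axis; with |CZ| = 20.8, Z = (-10.8, 3.86). ∠CZF = 135.7° gives ZF at 44.7° from the x-axis; with |ZF| = 24.7, F = (6.77, 21.2). Then |WF| = |F − W| = 22.3.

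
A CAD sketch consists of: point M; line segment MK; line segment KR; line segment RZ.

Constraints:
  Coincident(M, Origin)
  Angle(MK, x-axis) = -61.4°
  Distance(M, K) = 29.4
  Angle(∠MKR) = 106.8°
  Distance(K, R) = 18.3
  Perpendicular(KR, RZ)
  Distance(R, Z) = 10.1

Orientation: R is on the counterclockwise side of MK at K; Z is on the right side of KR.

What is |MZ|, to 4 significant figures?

46.70

M is at the origin; MK runs at -61.4° with length 29.4, so K = 29.4·(cos -61.4°, sin -61.4°) = (14.07, -25.81). ∠MKR = 106.8°, so KR runs at -61.4° + (180° − 106.8°) = 11.80° from the x-axis; with |KR| = 18.3, R = K + 18.3·(cos 11.80°, sin 11.80°) = (31.99, -22.07). KR ⟂ RZ; with |RZ| = 10.1 on the right of KR, Z = R + 10.1·(0.2045, -0.9789) = (34.05, -31.96). Then |MZ| = |Z − M| = 46.70.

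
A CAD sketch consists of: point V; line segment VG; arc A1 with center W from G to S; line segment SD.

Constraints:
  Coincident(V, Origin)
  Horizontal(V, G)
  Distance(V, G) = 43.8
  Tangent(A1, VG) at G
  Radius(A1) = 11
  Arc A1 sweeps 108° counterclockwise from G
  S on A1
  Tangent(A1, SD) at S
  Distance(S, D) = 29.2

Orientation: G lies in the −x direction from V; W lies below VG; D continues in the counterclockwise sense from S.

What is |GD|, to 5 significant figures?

42.195

V is at the origin; VG is horizontal with |VG| = 43.8 and G on the −x side, so G = (-43.800, 0.0000). Since A1 is tangent to VG there, WG ⟂ VG, so W = G + (0, -11) = (-43.800, -11.000). On A1, G sits at bearing 90° from W; a 108° counterclockwise sweep puts S at bearing 198°, so S = W + 11.0·(cos 198°, sin 198°) = (-54.262, -14.399). A1 meets SD tangentially, so WS is at right angles to SD, so SD runs along (−sin 198°, cos 198°); with |SD| = 29.2, D = (-45.238, -42.170). Then |GD| = |D − G| = 42.195.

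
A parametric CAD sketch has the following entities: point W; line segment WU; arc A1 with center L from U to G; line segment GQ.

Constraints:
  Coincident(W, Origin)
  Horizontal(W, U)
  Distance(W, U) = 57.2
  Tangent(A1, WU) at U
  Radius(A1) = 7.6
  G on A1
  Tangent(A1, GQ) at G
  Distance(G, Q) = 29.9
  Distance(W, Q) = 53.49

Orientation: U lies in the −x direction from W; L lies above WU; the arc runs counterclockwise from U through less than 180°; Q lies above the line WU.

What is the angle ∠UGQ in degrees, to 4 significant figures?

143.4°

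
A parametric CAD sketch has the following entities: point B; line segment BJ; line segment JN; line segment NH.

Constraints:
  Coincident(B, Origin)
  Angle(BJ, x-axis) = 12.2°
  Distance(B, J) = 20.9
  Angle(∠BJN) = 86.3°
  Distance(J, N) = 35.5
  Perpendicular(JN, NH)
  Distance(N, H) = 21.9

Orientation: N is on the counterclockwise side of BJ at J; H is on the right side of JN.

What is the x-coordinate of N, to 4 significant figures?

10.70

B is at the origin; BJ runs at 12.2° with length 20.9, so J = 20.9·(cos 12.2°, sin 12.2°) = (20.43, 4.417). ∠BJN = 86.3°, so JN runs at 12.2° + (180° − 86.3°) = 105.9° from the x-axis; with |JN| = 35.5, N = J + 35.5·(cos 105.9°, sin 105.9°) = (10.70, 38.56). So N.x = 10.70.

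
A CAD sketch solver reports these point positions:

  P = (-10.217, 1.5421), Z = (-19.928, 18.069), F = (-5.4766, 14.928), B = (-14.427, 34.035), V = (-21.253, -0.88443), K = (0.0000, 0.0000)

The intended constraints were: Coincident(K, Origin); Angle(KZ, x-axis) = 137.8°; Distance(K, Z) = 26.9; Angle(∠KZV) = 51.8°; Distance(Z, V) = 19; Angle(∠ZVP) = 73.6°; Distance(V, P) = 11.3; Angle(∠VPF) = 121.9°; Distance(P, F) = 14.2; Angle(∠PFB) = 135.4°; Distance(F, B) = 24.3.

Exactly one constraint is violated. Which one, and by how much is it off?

Distance(F, B) = 24.3 — off by 3.20.

K = (0.00, 0.00) ✓; KZ at 137.8° ✓; |KZ| = 26.90 ✓; ∠KZV = 51.80° ✓; |ZV| = 19.00 ✓; ∠ZVP = 73.60° ✓; |VP| = 11.30 ✓; ∠VPF = 121.9° ✓; |PF| = 14.20 ✓; ∠PFB = 135.4° ✓; |FB| = 21.10 ✗.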